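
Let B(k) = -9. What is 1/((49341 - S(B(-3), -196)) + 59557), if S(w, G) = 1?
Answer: 1/108897 ≈ 9.1830e-6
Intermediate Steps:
1/((49341 - S(B(-3), -196)) + 59557) = 1/((49341 - 1*1) + 59557) = 1/((49341 - 1) + 59557) = 1/(49340 + 59557) = 1/108897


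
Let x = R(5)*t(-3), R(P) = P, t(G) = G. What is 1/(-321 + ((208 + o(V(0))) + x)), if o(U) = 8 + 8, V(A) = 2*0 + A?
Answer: -1/112 ≈ -0.0089286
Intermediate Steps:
V(A) = A (V(A) = 0 + A = A)
o(U) = 16
x = -15 (x = 5*(-3) = -15)
1/(-321 + ((208 + o(V(0))) + x)) = 1/(-321 + ((208 + 16) - 15)) = 1/(-321 + (224 - 15)) = 1/(-321 + 209) = 1/(-112) = -1/112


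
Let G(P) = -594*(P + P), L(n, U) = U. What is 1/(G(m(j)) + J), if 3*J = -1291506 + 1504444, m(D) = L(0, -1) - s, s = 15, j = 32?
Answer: 3/269962 ≈ 1.1113e-5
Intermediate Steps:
m(D) = -16 (m(D) = -1 - 1*15 = -1 - 15 = -16)
G(P) = -1188*P
J = 212938/3 (J = (-1291506 + 1504444)/3 = (⅓)*212938 = 212938/3 ≈ 70979.)
1/(G(m(j)) + J) = 1/(-1188*(-16) + 212938/3) = 1/(19008 + 212938/3) = 1/(269962/3) = 3/269962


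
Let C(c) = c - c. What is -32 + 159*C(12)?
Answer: -32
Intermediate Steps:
C(c) = 0
-32 + 159*C(12) = -32 + 159*0 = -32 + 0 = -32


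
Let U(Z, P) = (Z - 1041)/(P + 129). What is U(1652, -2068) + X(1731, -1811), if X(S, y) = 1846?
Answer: 3578783/1939 ≈ 1845.7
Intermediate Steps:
U(Z, P) = (-1041 + Z)/(129 + P)
U(1652, -2068) + X(1731, -1811) = (-1041 + 1652)/(129 - 2068) + 1846 = 611/(-1939) + 1846 = -1/1939*611 + 1846 = -611/1939 + 1846 = 3578783/1939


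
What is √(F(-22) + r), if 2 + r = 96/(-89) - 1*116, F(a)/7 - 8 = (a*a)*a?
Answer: 3*I*√65655478/89 ≈ 273.13*I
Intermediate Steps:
F(a) = 56 + 7*a³ (F(a) = 56 + 7*((a*a)*a) = 56 + 7*(a²*a) = 56 + 7*a³)
r = -10598/89 (r = -2 + (96/(-89) - 1*116) = -2 + (96*(-1/89) - 116) = -2 + (-96/89 - 116) = -2 - 10420/89 = -10598/89 ≈ -119.08)
√(F(-22) + r) = √((56 + 7*(-22)³) - 10598/89) = √((56 + 7*(-10648)) - 10598/89) = √((56 - 74536) - 10598/89) = √(-74480 - 10598/89) = √(-6639318/89) = 3*I*√65655478/89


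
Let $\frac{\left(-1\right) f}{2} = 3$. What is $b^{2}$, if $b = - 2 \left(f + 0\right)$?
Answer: $144$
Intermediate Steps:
$f = -6$ ($f = \left(-2\right) 3 = -6$)
$b = 12$ ($b = - 2 \left(-6 + 0\right) = \left(-2\right) \left(-6\right) = 12$)
$b^{2} = 12^{2} = 144$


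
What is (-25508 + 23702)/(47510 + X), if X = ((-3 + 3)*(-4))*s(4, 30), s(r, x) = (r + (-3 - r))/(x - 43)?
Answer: -903/23755 ≈ -0.038013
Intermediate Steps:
s(r, x) = -3/(-43 + x)
X = 0 (X = ((-3 + 3)*(-4))*(-3/(-43 + 30)) = (0*(-4))*(-3/(-13)) = 0*(-3*(-1/13)) = 0*(3/13) = 0)
(-25508 + 23702)/(47510 + X) = (-25508 + 23702)/(47510 + 0) = -1806/47510 = -1806*1/47510 = -903/23755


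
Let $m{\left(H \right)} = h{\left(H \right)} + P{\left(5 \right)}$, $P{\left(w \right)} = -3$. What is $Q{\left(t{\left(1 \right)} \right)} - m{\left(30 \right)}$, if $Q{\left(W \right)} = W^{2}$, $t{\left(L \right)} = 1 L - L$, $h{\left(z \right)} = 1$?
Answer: $2$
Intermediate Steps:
$t{\left(L \right)} = 0$ ($t{\left(L \right)} = L - L = 0$)
$m{\left(H \right)} = -2$ ($m{\left(H \right)} = 1 - 3 = -2$)
$Q{\left(t{\left(1 \right)} \right)} - m{\left(30 \right)} = 0^{2} - -2 = 0 + 2 = 2$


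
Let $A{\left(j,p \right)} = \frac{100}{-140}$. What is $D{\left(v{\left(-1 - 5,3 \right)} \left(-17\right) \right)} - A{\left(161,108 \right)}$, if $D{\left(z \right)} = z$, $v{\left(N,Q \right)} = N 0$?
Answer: $\frac{5}{7} \approx 0.71429$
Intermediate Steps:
$v{\left(N,Q \right)} = 0$
$A{\left(j,p \right)} = - \frac{5}{7}$ ($A{\left(j,p \right)} = 100 \left(- \frac{1}{140}\right) = - \frac{5}{7}$)
$D{\left(v{\left(-1 - 5,3 \right)} \left(-17\right) \right)} - A{\left(161,108 \right)} = 0 \left(-17\right) - - \frac{5}{7} = 0 + \frac{5}{7} = \frac{5}{7}$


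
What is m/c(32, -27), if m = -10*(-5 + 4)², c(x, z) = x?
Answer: -5/16 ≈ -0.31250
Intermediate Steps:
m = -10 (m = -10*(-1)² = -10*1 = -10)
m/c(32, -27) = -10/32 = -10*1/32 = -5/16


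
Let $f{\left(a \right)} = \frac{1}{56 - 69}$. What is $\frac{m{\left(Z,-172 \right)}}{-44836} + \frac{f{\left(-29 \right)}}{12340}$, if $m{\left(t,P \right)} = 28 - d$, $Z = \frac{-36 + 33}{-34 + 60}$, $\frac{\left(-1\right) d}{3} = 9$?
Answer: $- \frac{50386}{40866995} \approx -0.0012329$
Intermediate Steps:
$d = -27$ ($d = \left(-3\right) 9 = -27$)
$f{\left(a \right)} = - \frac{1}{13}$ ($f{\left(a \right)} = \frac{1}{-13} = - \frac{1}{13}$)
$Z = - \frac{3}{26} \approx -0.11538$
$m{\left(t,P \right)} = 55$ ($m{\left(t,P \right)} = 28 - -27 = 28 + 27 = 55$)
$\frac{m{\left(Z,-172 \right)}}{-44836} + \frac{f{\left(-29 \right)}}{12340} = \frac{55}{-44836} - \frac{1}{13 \cdot 12340} = 55 \left(- \frac{1}{44836}\right) - \frac{1}{160420} = - \frac{5}{4076} - \frac{1}{160420} = - \frac{50386}{40866995}$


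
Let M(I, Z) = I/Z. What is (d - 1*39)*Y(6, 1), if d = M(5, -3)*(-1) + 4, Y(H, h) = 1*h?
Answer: -100/3 ≈ -33.333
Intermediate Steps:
Y(H, h) = h
d = 17/3 (d = (5/(-3))*(-1) + 4 = (5*(-⅓))*(-1) + 4 = -5/3*(-1) + 4 = 5/3 + 4 = 17/3 ≈ 5.6667)
(d - 1*39)*Y(6, 1) = (17/3 - 1*39)*1 = (17/3 - 39)*1 = -100/3*1 = -100/3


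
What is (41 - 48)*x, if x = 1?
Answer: -7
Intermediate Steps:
(41 - 48)*x = (41 - 48)*1 = -7*1 = -7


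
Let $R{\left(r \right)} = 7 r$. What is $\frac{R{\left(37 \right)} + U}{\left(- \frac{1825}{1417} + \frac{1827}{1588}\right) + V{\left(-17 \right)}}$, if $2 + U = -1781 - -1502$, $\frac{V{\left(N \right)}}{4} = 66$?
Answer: $- \frac{49504312}{593742503} \approx -0.083377$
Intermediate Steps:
$V{\left(N \right)} = 264$ ($V{\left(N \right)} = 4 \cdot 66 = 264$)
$U = -281$ ($U = -2 - 279 = -281$)
$\frac{R{\left(37 \right)} + U}{\left(- \frac{1825}{1417} + \frac{1827}{1588}\right) + V{\left(-17 \right)}} = \frac{7 \cdot 37 - 281}{\left(- \frac{1825}{1417} + \frac{1827}{1588}\right) + 264} = \frac{259 - 281}{\left(\left(-1825\right) \frac{1}{1417} + 1827 \cdot \frac{1}{1588}\right) + 264} = - \frac{22}{\left(- \frac{1825}{1417} + \frac{1827}{1588}\right) + 264} = - \frac{22}{- \frac{309241}{2250196} + 264} = - \frac{22}{\frac{593742503}{2250196}} = \left(-22\right) \frac{2250196}{593742503} = - \frac{49504312}{593742503}$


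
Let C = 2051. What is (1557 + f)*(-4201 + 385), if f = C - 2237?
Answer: -5231736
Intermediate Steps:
f = -186 (f = 2051 - 2237 = -186)
(1557 + f)*(-4201 + 385) = (1557 - 186)*(-4201 + 385) = 1371*(-3816) = -5231736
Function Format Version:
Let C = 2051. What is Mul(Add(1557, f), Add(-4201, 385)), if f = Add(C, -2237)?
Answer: -5231736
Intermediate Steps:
f = -186 (f = Add(2051, -2237) = -186)
Mul(Add(1557, f), Add(-4201, 385)) = Mul(Add(1557, -186), Add(-4201, 385)) = Mul(1371, -3816) = -5231736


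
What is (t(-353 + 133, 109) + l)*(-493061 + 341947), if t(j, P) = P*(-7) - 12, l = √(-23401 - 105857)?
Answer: 117113350 - 453342*I*√14362 ≈ 1.1711e+8 - 5.4329e+7*I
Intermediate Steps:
l = 3*I*√14362 (l = √(-129258) = 3*I*√14362 ≈ 359.52*I)
t(j, P) = -12 - 7*P (t(j, P) = -7*P - 12 = -12 - 7*P)
(t(-353 + 133, 109) + l)*(-493061 + 341947) = ((-12 - 7*109) + 3*I*√14362)*(-493061 + 341947) = ((-12 - 763) + 3*I*√14362)*(-151114) = (-775 + 3*I*√14362)*(-151114) = 117113350 - 453342*I*√14362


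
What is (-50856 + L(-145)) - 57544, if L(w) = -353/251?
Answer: -27208753/251 ≈ -1.0840e+5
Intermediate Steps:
L(w) = -353/251 (L(w) = -353*1/251 = -353/251)
(-50856 + L(-145)) - 57544 = (-50856 - 353/251) - 57544 = -12765209/251 - 57544 = -27208753/251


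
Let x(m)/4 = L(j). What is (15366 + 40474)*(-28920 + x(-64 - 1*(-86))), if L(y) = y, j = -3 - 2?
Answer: -1616009600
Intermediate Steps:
j = -5
x(m) = -20 (x(m) = 4*(-5) = -20)
(15366 + 40474)*(-28920 + x(-64 - 1*(-86))) = (15366 + 40474)*(-28920 - 20) = 55840*(-28940) = -1616009600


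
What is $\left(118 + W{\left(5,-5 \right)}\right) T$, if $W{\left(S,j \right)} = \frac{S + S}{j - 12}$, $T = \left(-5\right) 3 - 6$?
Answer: $- \frac{41916}{17} \approx -2465.6$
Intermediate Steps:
$T = -21$ ($T = -15 - 6 = -21$)
$W{\left(S,j \right)} = \frac{2 S}{-12 + j}$
$\left(118 + W{\left(5,-5 \right)}\right) T = \left(118 + 2 \cdot 5 \frac{1}{-12 - 5}\right) \left(-21\right) = \left(118 + 2 \cdot 5 \frac{1}{-17}\right) \left(-21\right) = \left(118 + 2 \cdot 5 \left(- \frac{1}{17}\right)\right) \left(-21\right) = \left(118 - \frac{10}{17}\right) \left(-21\right) = \frac{1996}{17} \left(-21\right) = - \frac{41916}{17}$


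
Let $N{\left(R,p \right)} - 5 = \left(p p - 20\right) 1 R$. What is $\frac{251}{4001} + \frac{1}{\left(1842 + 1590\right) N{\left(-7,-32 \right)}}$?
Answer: $\frac{6049832935}{96435846936} \approx 0.062734$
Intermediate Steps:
$N{\left(R,p \right)} = 5 + R \left(-20 + p^{2}\right)$ ($N{\left(R,p \right)} = 5 + \left(p p - 20\right) 1 R = 5 + \left(p^{2} - 20\right) R = 5 + \left(-20 + p^{2}\right) R = 5 + R \left(-20 + p^{2}\right)$)
$\frac{251}{4001} + \frac{1}{\left(1842 + 1590\right) N{\left(-7,-32 \right)}} = \frac{251}{4001} + \frac{1}{\left(1842 + 1590\right) \left(5 - -140 - 7 \left(-32\right)^{2}\right)} = 251 \cdot \frac{1}{4001} + \frac{1}{3432 \left(5 + 140 - 7168\right)} = \frac{251}{4001} + \frac{1}{3432 \left(5 + 140 - 7168\right)} = \frac{251}{4001} + \frac{1}{3432 \left(-7023\right)} = \frac{251}{4001} + \frac{1}{3432} \left(- \frac{1}{7023}\right) = \frac{251}{4001} - \frac{1}{24102936} = \frac{6049832935}{96435846936}$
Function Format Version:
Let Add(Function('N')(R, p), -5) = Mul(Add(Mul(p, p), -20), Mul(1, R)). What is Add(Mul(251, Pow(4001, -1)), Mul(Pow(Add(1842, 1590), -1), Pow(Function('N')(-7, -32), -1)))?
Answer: Rational(6049832935, 96435846936) ≈ 0.062734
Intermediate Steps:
Function('N')(R, p) = Add(5, Mul(R, Add(-20, Pow(p, 2)))) (Function('N')(R, p) = Add(5, Mul(Add(Mul(p, p), -20), Mul(1, R))) = Add(5, Mul(Add(Pow(p, 2), -20), R)) = Add(5, Mul(Add(-20, Pow(p, 2)), R)) = Add(5, Mul(R, Add(-20, Pow(p, 2)))))
Add(Mul(251, Pow(4001, -1)), Mul(Pow(Add(1842, 1590), -1), Pow(Function('N')(-7, -32), -1))) = Add(Mul(251, Pow(4001, -1)), Mul(Pow(Add(1842, 1590), -1), Pow(Add(5, Mul(-20, -7), Mul(-7, Pow(-32, 2))), -1))) = Add(Mul(251, Rational(1, 4001)), Mul(Pow(3432, -1), Pow(Add(5, 140, Mul(-7, 1024)), -1))) = Add(Rational(251, 4001), Mul(Rational(1, 3432), Pow(Add(5, 140, -7168), -1))) = Add(Rational(251, 4001), Mul(Rational(1, 3432), Pow(-7023, -1))) = Add(Rational(251, 4001), Mul(Rational(1, 3432), Rational(-1, 7023))) = Add(Rational(251, 4001), Rational(-1, 24102936)) = Rational(6049832935, 96435846936)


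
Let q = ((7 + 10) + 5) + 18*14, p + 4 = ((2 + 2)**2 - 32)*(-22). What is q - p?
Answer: -74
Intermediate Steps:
p = 348 (p = -4 + ((2 + 2)**2 - 32)*(-22) = -4 + (4**2 - 32)*(-22) = -4 + (16 - 32)*(-22) = -4 - 16*(-22) = -4 + 352 = 348)
q = 274 (q = (17 + 5) + 252 = 22 + 252 = 274)
q - p = 274 - 1*348 = 274 - 348 = -74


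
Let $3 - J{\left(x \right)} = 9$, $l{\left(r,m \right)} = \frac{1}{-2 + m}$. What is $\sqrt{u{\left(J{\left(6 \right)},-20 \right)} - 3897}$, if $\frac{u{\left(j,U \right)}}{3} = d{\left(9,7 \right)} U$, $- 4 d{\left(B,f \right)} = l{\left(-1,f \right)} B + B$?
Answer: $3 i \sqrt{415} \approx 61.115 i$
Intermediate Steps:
$d{\left(B,f \right)} = - \frac{B}{4} - \frac{B}{4 \left(-2 + f\right)}$ ($d{\left(B,f \right)} = - \frac{\frac{B}{-2 + f} + B}{4} = - \frac{B + \frac{B}{-2 + f}}{4} = - \frac{B}{4} - \frac{B}{4 \left(-2 + f\right)}$)
$J{\left(x \right)} = -6$ ($J{\left(x \right)} = 3 - 9 = -6$)
$u{\left(j,U \right)} = - \frac{81 U}{10}$ ($u{\left(j,U \right)} = 3 \cdot \frac{1}{4} \cdot 9 \frac{1}{-2 + 7} \left(1 - 7\right) U = 3 \cdot \frac{1}{4} \cdot 9 \cdot \frac{1}{5} \left(1 - 7\right) U = 3 \cdot \frac{1}{4} \cdot 9 \cdot \frac{1}{5} \left(-6\right) U = 3 \left(- \frac{27 U}{10}\right) = - \frac{81 U}{10}$)
$\sqrt{u{\left(J{\left(6 \right)},-20 \right)} - 3897} = \sqrt{\left(- \frac{81}{10}\right) \left(-20\right) - 3897} = \sqrt{162 - 3897} = \sqrt{-3735} = 3 i \sqrt{415}$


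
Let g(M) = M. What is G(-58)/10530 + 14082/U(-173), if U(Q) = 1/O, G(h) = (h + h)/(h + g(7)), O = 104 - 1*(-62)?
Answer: 627683886238/268515 ≈ 2.3376e+6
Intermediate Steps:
O = 166 (O = 104 + 62 = 166)
G(h) = 2*h/(7 + h) (G(h) = (h + h)/(h + 7) = (2*h)/(7 + h) = 2*h/(7 + h))
U(Q) = 1/166
G(-58)/10530 + 14082/U(-173) = (2*(-58)/(7 - 58))/10530 + 14082/(1/166) = (2*(-58)/(-51))*(1/10530) + 14082*166 = (2*(-58)*(-1/51))*(1/10530) + 2337612 = (116/51)*(1/10530) + 2337612 = 58/268515 + 2337612 = 627683886238/268515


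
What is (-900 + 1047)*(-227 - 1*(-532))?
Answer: 44835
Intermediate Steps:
(-900 + 1047)*(-227 - 1*(-532)) = 147*(-227 + 532) = 147*305 = 44835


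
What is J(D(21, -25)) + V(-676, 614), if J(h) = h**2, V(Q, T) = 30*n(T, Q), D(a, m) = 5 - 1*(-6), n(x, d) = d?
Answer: -20159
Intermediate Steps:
D(a, m) = 11 (D(a, m) = 5 + 6 = 11)
V(Q, T) = 30*Q
J(D(21, -25)) + V(-676, 614) = 11**2 + 30*(-676) = 121 - 20280 = -20159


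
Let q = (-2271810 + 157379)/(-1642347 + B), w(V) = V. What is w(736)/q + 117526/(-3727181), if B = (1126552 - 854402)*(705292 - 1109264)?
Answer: 301595174285866901046/7880867049011 ≈ 3.8269e+7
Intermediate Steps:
B = -109940979800 (B = 272150*(-403972) = -109940979800)
q = 2114431/109942622147 (q = (-2271810 + 157379)/(-1642347 - 109940979800) = -2114431/(-109942622147) = -2114431*(-1/109942622147) = 2114431/109942622147 ≈ 1.9232e-5)
w(736)/q + 117526/(-3727181) = 736/(2114431/109942622147) + 117526/(-3727181) = 736*(109942622147/2114431) + 117526*(-1/3727181) = 80917769900192/2114431 - 117526/3727181 = 301595174285866901046/7880867049011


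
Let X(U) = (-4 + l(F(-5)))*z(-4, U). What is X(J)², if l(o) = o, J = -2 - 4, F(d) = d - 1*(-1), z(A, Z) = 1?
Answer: 64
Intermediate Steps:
F(d) = 1 + d (F(d) = d + 1 = 1 + d)
J = -6
X(U) = -8 (X(U) = (-4 + (1 - 5))*1 = (-4 - 4)*1 = -8*1 = -8)
X(J)² = (-8)² = 64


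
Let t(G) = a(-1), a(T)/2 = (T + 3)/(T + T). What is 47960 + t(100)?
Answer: 47958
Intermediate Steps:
a(T) = (3 + T)/T (a(T) = 2*((T + 3)/(T + T)) = 2*((3 + T)/((2*T))) = 2*((3 + T)*(1/(2*T))) = 2*((3 + T)/(2*T)) = (3 + T)/T)
t(G) = -2 (t(G) = (3 - 1)/(-1) = -1*2 = -2)
47960 + t(100) = 47960 - 2 = 47958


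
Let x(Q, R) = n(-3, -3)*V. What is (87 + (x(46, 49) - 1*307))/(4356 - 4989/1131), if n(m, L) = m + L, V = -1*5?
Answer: -71630/1640549 ≈ -0.043662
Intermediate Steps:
V = -5
n(m, L) = L + m
x(Q, R) = 30 (x(Q, R) = (-3 - 3)*(-5) = -6*(-5) = 30)
(87 + (x(46, 49) - 1*307))/(4356 - 4989/1131) = (87 + (30 - 1*307))/(4356 - 4989/1131) = (87 + (30 - 307))/(4356 - 4989*1/1131) = (87 - 277)/(4356 - 1663/377) = -190/1640549/377 = -190*377/1640549 = -71630/1640549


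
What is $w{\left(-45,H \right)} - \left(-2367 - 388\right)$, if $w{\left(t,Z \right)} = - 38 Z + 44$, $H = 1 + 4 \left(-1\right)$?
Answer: $2913$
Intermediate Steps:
$H = -3$ ($H = 1 - 4 = -3$)
$w{\left(t,Z \right)} = 44 - 38 Z$
$w{\left(-45,H \right)} - \left(-2367 - 388\right) = \left(44 - -114\right) - \left(-2367 - 388\right) = \left(44 + 114\right) - \left(-2367 - 388\right) = 158 - -2755 = 158 + 2755 = 2913$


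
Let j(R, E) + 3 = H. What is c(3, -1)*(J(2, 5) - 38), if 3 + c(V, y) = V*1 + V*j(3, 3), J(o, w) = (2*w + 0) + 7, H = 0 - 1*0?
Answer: 189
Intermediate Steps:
H = 0 (H = 0 + 0 = 0)
J(o, w) = 7 + 2*w (J(o, w) = 2*w + 7 = 7 + 2*w)
j(R, E) = -3 (j(R, E) = -3 + 0 = -3)
c(V, y) = -3 - 2*V (c(V, y) = -3 + (V*1 + V*(-3)) = -3 + (V - 3*V) = -3 - 2*V)
c(3, -1)*(J(2, 5) - 38) = (-3 - 2*3)*((7 + 2*5) - 38) = (-3 - 6)*((7 + 10) - 38) = -9*(17 - 38) = -9*(-21) = 189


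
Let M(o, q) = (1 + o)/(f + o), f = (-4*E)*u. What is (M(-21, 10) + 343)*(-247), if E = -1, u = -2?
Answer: -2461849/29 ≈ -84891.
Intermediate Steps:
f = -8 (f = -4*(-1)*(-2) = 4*(-2) = -8)
M(o, q) = (1 + o)/(-8 + o)
(M(-21, 10) + 343)*(-247) = ((1 - 21)/(-8 - 21) + 343)*(-247) = (-20/(-29) + 343)*(-247) = (-1/29*(-20) + 343)*(-247) = (20/29 + 343)*(-247) = (9967/29)*(-247) = -2461849/29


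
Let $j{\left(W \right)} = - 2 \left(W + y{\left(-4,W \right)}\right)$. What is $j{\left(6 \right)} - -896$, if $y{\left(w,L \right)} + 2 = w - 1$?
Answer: $898$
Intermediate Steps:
$y{\left(w,L \right)} = -3 + w$ ($y{\left(w,L \right)} = -2 + \left(w - 1\right) = -2 + \left(-1 + w\right) = -3 + w$)
$j{\left(W \right)} = 14 - 2 W$ ($j{\left(W \right)} = - 2 \left(W - 7\right) = - 2 \left(-7 + W\right) = 14 - 2 W$)
$j{\left(6 \right)} - -896 = \left(14 - 12\right) - -896 = \left(14 - 12\right) + 896 = 2 + 896 = 898$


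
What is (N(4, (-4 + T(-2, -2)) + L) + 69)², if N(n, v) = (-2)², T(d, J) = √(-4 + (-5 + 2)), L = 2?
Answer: 5329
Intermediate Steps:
T(d, J) = I*√7 (T(d, J) = √(-4 - 3) = √(-7) = I*√7)
N(n, v) = 4
(N(4, (-4 + T(-2, -2)) + L) + 69)² = (4 + 69)² = 73² = 5329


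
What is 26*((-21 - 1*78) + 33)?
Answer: -1716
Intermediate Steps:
26*((-21 - 1*78) + 33) = 26*((-21 - 78) + 33) = 26*(-99 + 33) = 26*(-66) = -1716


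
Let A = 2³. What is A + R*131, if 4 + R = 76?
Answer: 9440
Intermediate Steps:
R = 72 (R = -4 + 76 = 72)
A = 8
A + R*131 = 8 + 72*131 = 8 + 9432 = 9440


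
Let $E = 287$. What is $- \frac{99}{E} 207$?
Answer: $- \frac{20493}{287} \approx -71.404$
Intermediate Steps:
$- \frac{99}{E} 207 = - \frac{99}{287} \cdot 207 = \left(-99\right) \frac{1}{287} \cdot 207 = \left(- \frac{99}{287}\right) 207 = - \frac{20493}{287}$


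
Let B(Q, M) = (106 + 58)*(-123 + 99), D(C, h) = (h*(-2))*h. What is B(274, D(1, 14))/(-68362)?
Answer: 1968/34181 ≈ 0.057576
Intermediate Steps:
D(C, h) = -2*h² (D(C, h) = (-2*h)*h = -2*h²)
B(Q, M) = -3936 (B(Q, M) = 164*(-24) = -3936)
B(274, D(1, 14))/(-68362) = -3936/(-68362) = -3936*(-1/68362) = 1968/34181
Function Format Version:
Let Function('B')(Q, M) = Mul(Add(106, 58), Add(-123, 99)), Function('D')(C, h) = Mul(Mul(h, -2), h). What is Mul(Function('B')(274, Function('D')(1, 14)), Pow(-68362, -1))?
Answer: Rational(1968, 34181) ≈ 0.057576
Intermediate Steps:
Function('D')(C, h) = Mul(-2, Pow(h, 2)) (Function('D')(C, h) = Mul(Mul(-2, h), h) = Mul(-2, Pow(h, 2)))
Function('B')(Q, M) = -3936 (Function('B')(Q, M) = Mul(164, -24) = -3936)
Mul(Function('B')(274, Function('D')(1, 14)), Pow(-68362, -1)) = Mul(-3936, Pow(-68362, -1)) = Mul(-3936, Rational(-1, 68362)) = Rational(1968, 34181)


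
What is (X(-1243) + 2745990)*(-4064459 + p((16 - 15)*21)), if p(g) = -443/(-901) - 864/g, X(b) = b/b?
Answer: -70392928164606300/6307 ≈ -1.1161e+13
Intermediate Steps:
X(b) = 1
p(g) = 443/901 - 864/g (p(g) = -443*(-1/901) - 864/g = 443/901 - 864/g)
(X(-1243) + 2745990)*(-4064459 + p((16 - 15)*21)) = (1 + 2745990)*(-4064459 + (443/901 - 864*1/(21*(16 - 15)))) = 2745991*(-4064459 + (443/901 - 864/(1*21))) = 2745991*(-4064459 + (443/901 - 864/21)) = 2745991*(-4064459 + (443/901 - 864*1/21)) = 2745991*(-4064459 + (443/901 - 288/7)) = 2745991*(-4064459 - 256387/6307) = 2745991*(-25634799300/6307) = -70392928164606300/6307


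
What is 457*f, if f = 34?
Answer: 15538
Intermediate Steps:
457*f = 457*34 = 15538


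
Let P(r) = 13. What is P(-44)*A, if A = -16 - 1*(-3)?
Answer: -169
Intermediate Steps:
A = -13 (A = -16 + 3 = -13)
P(-44)*A = 13*(-13) = -169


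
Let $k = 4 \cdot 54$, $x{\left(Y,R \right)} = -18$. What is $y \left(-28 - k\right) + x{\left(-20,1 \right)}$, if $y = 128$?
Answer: $-31250$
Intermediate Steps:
$k = 216$
$y \left(-28 - k\right) + x{\left(-20,1 \right)} = 128 \left(-28 - 216\right) - 18 = 128 \left(-244\right) - 18 = -31232 - 18 = -31250$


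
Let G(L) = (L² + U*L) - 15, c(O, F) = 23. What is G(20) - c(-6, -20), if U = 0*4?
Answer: 362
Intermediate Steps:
U = 0
G(L) = -15 + L² (G(L) = (L² + 0*L) - 15 = (L² + 0) - 15 = L² - 15 = -15 + L²)
G(20) - c(-6, -20) = (-15 + 20²) - 1*23 = (-15 + 400) - 23 = 385 - 23 = 362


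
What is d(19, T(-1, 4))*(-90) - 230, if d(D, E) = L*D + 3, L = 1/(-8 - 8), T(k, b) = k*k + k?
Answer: -3145/8 ≈ -393.13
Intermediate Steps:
T(k, b) = k + k² (T(k, b) = k² + k = k + k²)
L = -1/16 (L = 1/(-16) = -1/16 ≈ -0.062500)
d(D, E) = 3 - D/16 (d(D, E) = -D/16 + 3 = 3 - D/16)
d(19, T(-1, 4))*(-90) - 230 = (3 - 1/16*19)*(-90) - 230 = (3 - 19/16)*(-90) - 230 = (29/16)*(-90) - 230 = -1305/8 - 230 = -3145/8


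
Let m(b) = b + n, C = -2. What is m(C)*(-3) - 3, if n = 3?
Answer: -6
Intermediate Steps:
m(b) = 3 + b (m(b) = b + 3 = 3 + b)
m(C)*(-3) - 3 = (3 - 2)*(-3) - 3 = 1*(-3) - 3 = -3 - 3 = -6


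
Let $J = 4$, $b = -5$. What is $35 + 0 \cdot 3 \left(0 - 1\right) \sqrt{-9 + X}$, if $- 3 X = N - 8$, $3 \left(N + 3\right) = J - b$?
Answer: $35$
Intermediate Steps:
$N = 0$ ($N = -3 + \frac{4 - -5}{3} = -3 + \frac{4 + 5}{3} = -3 + \frac{1}{3} \cdot 9 = -3 + 3 = 0$)
$X = \frac{8}{3}$ ($X = - \frac{0 - 8}{3} = \left(- \frac{1}{3}\right) \left(-8\right) = \frac{8}{3} \approx 2.6667$)
$35 + 0 \cdot 3 \left(0 - 1\right) \sqrt{-9 + X} = 35 + 0 \cdot 3 \left(0 - 1\right) \sqrt{-9 + \frac{8}{3}} = 35 + 0 \left(-1\right) \sqrt{- \frac{19}{3}} = 35 + 0 \frac{i \sqrt{57}}{3} = 35 + 0 = 35$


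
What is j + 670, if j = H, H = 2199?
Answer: 2869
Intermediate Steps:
j = 2199
j + 670 = 2199 + 670 = 2869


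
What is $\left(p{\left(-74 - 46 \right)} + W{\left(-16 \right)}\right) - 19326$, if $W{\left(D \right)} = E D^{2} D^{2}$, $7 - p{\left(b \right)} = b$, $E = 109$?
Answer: $7124225$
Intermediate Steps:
$p{\left(b \right)} = 7 - b$
$W{\left(D \right)} = 109 D^{4}$ ($W{\left(D \right)} = 109 D^{2} D^{2} = 109 D^{4}$)
$\left(p{\left(-74 - 46 \right)} + W{\left(-16 \right)}\right) - 19326 = \left(\left(7 - \left(-74 - 46\right)\right) + 109 \left(-16\right)^{4}\right) - 19326 = \left(\left(7 - -120\right) + 109 \cdot 65536\right) - 19326 = \left(\left(7 + 120\right) + 7143424\right) - 19326 = \left(127 + 7143424\right) - 19326 = 7143551 - 19326 = 7124225$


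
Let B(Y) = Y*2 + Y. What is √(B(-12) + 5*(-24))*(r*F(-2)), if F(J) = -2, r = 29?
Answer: -116*I*√39 ≈ -724.42*I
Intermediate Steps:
B(Y) = 3*Y (B(Y) = 2*Y + Y = 3*Y)
√(B(-12) + 5*(-24))*(r*F(-2)) = √(3*(-12) + 5*(-24))*(29*(-2)) = √(-36 - 120)*(-58) = √(-156)*(-58) = (2*I*√39)*(-58) = -116*I*√39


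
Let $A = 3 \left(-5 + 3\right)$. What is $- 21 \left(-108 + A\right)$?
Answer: $2394$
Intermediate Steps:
$A = -6$ ($A = 3 \left(-2\right) = -6$)
$- 21 \left(-108 + A\right) = - 21 \left(-108 - 6\right) = \left(-21\right) \left(-114\right) = 2394$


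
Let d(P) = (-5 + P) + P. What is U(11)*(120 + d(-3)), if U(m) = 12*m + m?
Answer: 15587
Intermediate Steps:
d(P) = -5 + 2*P
U(m) = 13*m
U(11)*(120 + d(-3)) = (13*11)*(120 + (-5 + 2*(-3))) = 143*(120 + (-5 - 6)) = 143*(120 - 11) = 143*109 = 15587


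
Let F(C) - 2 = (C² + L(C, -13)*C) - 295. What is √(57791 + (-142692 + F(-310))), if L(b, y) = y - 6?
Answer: 2*√4199 ≈ 129.60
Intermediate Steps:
L(b, y) = -6 + y
F(C) = -293 + C² - 19*C (F(C) = 2 + ((C² + (-6 - 13)*C) - 295) = 2 + ((C² - 19*C) - 295) = 2 + (-295 + C² - 19*C) = -293 + C² - 19*C)
√(57791 + (-142692 + F(-310))) = √(57791 + (-142692 + (-293 + (-310)² - 19*(-310)))) = √(57791 + (-142692 + (-293 + 96100 + 5890))) = √(57791 + (-142692 + 101697)) = √(57791 - 40995) = √16796 = 2*√4199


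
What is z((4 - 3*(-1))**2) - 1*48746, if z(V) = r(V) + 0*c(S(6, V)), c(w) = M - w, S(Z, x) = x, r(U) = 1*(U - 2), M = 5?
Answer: -48699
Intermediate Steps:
r(U) = -2 + U (r(U) = 1*(-2 + U) = -2 + U)
c(w) = 5 - w
z(V) = -2 + V (z(V) = (-2 + V) + 0*(5 - V) = (-2 + V) + 0 = -2 + V)
z((4 - 3*(-1))**2) - 1*48746 = (-2 + (4 - 3*(-1))**2) - 1*48746 = (-2 + (4 + 3)**2) - 48746 = (-2 + 7**2) - 48746 = (-2 + 49) - 48746 = 47 - 48746 = -48699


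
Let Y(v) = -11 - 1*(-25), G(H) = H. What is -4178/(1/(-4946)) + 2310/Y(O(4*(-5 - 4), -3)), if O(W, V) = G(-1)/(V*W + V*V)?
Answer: 20664553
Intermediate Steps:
O(W, V) = -1/(V² + V*W) (O(W, V) = -1/(V*W + V*V) = -1/(V*W + V²) = -1/(V² + V*W))
Y(v) = 14 (Y(v) = -11 + 25 = 14)
-4178/(1/(-4946)) + 2310/Y(O(4*(-5 - 4), -3)) = -4178/(1/(-4946)) + 2310/14 = -4178/(-1/4946) + 2310*(1/14) = -4178*(-4946) + 165 = 20664388 + 165 = 20664553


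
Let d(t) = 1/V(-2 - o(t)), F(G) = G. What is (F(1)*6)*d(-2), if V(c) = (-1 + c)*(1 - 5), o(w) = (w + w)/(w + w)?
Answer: 3/8 ≈ 0.37500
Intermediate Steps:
o(w) = 1 (o(w) = (2*w)/((2*w)) = (2*w)*(1/(2*w)) = 1)
V(c) = 4 - 4*c (V(c) = (-1 + c)*(-4) = 4 - 4*c)
d(t) = 1/16 (d(t) = 1/(4 - 4*(-2 - 1*1)) = 1/(4 - 4*(-2 - 1)) = 1/(4 - 4*(-3)) = 1/(4 + 12) = 1/16)
(F(1)*6)*d(-2) = (1*6)*(1/16) = 6*(1/16) = 3/8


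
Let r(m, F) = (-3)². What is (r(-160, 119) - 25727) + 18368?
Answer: -7350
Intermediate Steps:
r(m, F) = 9
(r(-160, 119) - 25727) + 18368 = (9 - 25727) + 18368 = -25718 + 18368 = -7350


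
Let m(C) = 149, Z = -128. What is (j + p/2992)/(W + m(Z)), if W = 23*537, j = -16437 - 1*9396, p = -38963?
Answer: -77331299/37400000 ≈ -2.0677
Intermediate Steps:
j = -25833 (j = -16437 - 9396 = -25833)
W = 12351
(j + p/2992)/(W + m(Z)) = (-25833 - 38963/2992)/(12351 + 149) = (-25833 - 38963*1/2992)/12500 = (-25833 - 38963/2992)*(1/12500) = -77331299/2992*1/12500 = -77331299/37400000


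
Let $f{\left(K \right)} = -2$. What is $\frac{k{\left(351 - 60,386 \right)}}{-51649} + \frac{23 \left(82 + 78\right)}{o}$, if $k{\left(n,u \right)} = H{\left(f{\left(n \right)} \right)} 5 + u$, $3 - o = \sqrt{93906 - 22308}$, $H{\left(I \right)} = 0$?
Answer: $- \frac{199279438}{1232500087} - \frac{3680 \sqrt{71598}}{71589} \approx -13.916$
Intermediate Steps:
$o = 3 - \sqrt{71598}$ ($o = 3 - \sqrt{93906 - 22308} = 3 - \sqrt{71598} \approx -264.58$)
$k{\left(n,u \right)} = u$ ($k{\left(n,u \right)} = 0 \cdot 5 + u = 0 + u = u$)
$\frac{k{\left(351 - 60,386 \right)}}{-51649} + \frac{23 \left(82 + 78\right)}{o} = \frac{386}{-51649} + \frac{23 \left(82 + 78\right)}{3 - \sqrt{71598}} = 386 \left(- \frac{1}{51649}\right) + \frac{23 \cdot 160}{3 - \sqrt{71598}} = - \frac{386}{51649} + \frac{3680}{3 - \sqrt{71598}}$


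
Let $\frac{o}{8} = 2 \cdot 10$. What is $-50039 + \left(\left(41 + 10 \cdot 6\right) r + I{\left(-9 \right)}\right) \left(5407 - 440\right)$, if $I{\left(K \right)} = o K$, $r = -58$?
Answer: $-36299205$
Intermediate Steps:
$o = 160$ ($o = 8 \cdot 2 \cdot 10 = 8 \cdot 20 = 160$)
$I{\left(K \right)} = 160 K$
$-50039 + \left(\left(41 + 10 \cdot 6\right) r + I{\left(-9 \right)}\right) \left(5407 - 440\right) = -50039 + \left(\left(41 + 10 \cdot 6\right) \left(-58\right) + 160 \left(-9\right)\right) \left(5407 - 440\right) = -50039 + \left(\left(41 + 60\right) \left(-58\right) - 1440\right) 4967 = -50039 + \left(101 \left(-58\right) - 1440\right) 4967 = -50039 + \left(-5858 - 1440\right) 4967 = -50039 - 36249166 = -36299205$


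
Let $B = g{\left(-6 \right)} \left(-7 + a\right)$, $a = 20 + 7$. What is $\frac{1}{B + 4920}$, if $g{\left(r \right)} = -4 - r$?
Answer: $\frac{1}{4960} \approx 0.00020161$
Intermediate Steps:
$a = 27$
$B = 40$ ($B = \left(-4 - -6\right) \left(-7 + 27\right) = \left(-4 + 6\right) 20 = 2 \cdot 20 = 40$)
$\frac{1}{B + 4920} = \frac{1}{40 + 4920} = \frac{1}{4960}$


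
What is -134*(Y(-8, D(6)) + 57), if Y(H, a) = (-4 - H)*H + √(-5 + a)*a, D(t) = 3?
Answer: -3350 - 402*I*√2 ≈ -3350.0 - 568.51*I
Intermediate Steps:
Y(H, a) = H*(-4 - H) + a*√(-5 + a)
-134*(Y(-8, D(6)) + 57) = -134*((-1*(-8)² - 4*(-8) + 3*√(-5 + 3)) + 57) = -134*((-1*64 + 32 + 3*√(-2)) + 57) = -134*((-64 + 32 + 3*(I*√2)) + 57) = -134*((-64 + 32 + 3*I*√2) + 57) = -134*((-32 + 3*I*√2) + 57) = -134*(25 + 3*I*√2) = -3350 - 402*I*√2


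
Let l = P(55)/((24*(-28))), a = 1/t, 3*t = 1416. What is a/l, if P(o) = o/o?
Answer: -84/59 ≈ -1.4237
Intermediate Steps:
t = 472 (t = (1/3)*1416 = 472)
P(o) = 1
a = 1/472 ≈ 0.0021186
l = -1/672 (l = 1/(24*(-28)) = 1/(-672) = 1*(-1/672) = -1/672 ≈ -0.0014881)
a/l = 1/(472*(-1/672)) = (1/472)*(-672) = -84/59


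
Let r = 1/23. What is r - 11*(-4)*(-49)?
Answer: -49587/23 ≈ -2156.0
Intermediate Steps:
r = 1/23 ≈ 0.043478
r - 11*(-4)*(-49) = 1/23 - 11*(-4)*(-49) = 1/23 + 44*(-49) = 1/23 - 2156 = -49587/23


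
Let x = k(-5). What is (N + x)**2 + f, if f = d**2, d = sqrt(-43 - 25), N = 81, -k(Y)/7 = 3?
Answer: 3532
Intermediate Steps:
k(Y) = -21 (k(Y) = -7*3 = -21)
x = -21
d = 2*I*sqrt(17) (d = sqrt(-68) = 2*I*sqrt(17) ≈ 8.2462*I)
f = -68 (f = (2*I*sqrt(17))**2 = -68)
(N + x)**2 + f = (81 - 21)**2 - 68 = 60**2 - 68 = 3600 - 68 = 3532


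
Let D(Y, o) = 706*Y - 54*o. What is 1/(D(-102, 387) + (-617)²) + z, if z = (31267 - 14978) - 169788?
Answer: -44173788720/287779 ≈ -1.5350e+5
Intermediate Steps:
D(Y, o) = -54*o + 706*Y
z = -153499 (z = 16289 - 169788 = -153499)
1/(D(-102, 387) + (-617)²) + z = 1/((-54*387 + 706*(-102)) + (-617)²) - 153499 = 1/((-20898 - 72012) + 380689) - 153499 = 1/(-92910 + 380689) - 153499 = 1/287779 - 153499 = -44173788720/287779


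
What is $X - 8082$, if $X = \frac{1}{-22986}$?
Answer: $- \frac{185772853}{22986} \approx -8082.0$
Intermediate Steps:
$X = - \frac{1}{22986} \approx -4.3505 \cdot 10^{-5}$
$X - 8082 = - \frac{1}{22986} - 8082 = - \frac{185772853}{22986}$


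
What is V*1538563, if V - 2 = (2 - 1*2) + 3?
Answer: 7692815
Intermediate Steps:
V = 5 (V = 2 + ((2 - 1*2) + 3) = 2 + ((2 - 2) + 3) = 2 + (0 + 3) = 2 + 3 = 5)
V*1538563 = 5*1538563 = 7692815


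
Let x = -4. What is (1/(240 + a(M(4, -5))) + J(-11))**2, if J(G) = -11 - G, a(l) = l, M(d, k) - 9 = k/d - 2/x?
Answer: 16/986049 ≈ 1.6226e-5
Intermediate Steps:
M(d, k) = 19/2 + k/d (M(d, k) = 9 + (k/d - 2/(-4)) = 9 + (k/d - 2*(-1/4)) = 9 + (k/d + 1/2) = 9 + (1/2 + k/d) = 19/2 + k/d)
(1/(240 + a(M(4, -5))) + J(-11))**2 = (1/(240 + (19/2 - 5/4)) + (-11 - 1*(-11)))**2 = (1/(240 + (19/2 - 5*1/4)) + (-11 + 11))**2 = (1/(240 + (19/2 - 5/4)) + 0)**2 = (1/(240 + 33/4) + 0)**2 = (1/(993/4) + 0)**2 = (4/993 + 0)**2 = (4/993)**2 = 16/986049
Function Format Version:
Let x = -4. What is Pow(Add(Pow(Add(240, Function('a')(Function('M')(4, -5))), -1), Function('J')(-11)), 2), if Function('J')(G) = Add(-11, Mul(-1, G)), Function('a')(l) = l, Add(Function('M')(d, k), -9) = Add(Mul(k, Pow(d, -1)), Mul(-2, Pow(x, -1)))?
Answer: Rational(16, 986049) ≈ 1.6226e-5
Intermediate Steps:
Function('M')(d, k) = Add(Rational(19, 2), Mul(k, Pow(d, -1))) (Function('M')(d, k) = Add(9, Add(Mul(k, Pow(d, -1)), Mul(-2, Pow(-4, -1)))) = Add(9, Add(Mul(k, Pow(d, -1)), Mul(-2, Rational(-1, 4)))) = Add(9, Add(Mul(k, Pow(d, -1)), Rational(1, 2))) = Add(9, Add(Rational(1, 2), Mul(k, Pow(d, -1)))) = Add(Rational(19, 2), Mul(k, Pow(d, -1))))
Pow(Add(Pow(Add(240, Function('a')(Function('M')(4, -5))), -1), Function('J')(-11)), 2) = Pow(Add(Pow(Add(240, Add(Rational(19, 2), Mul(-5, Pow(4, -1)))), -1), Add(-11, Mul(-1, -11))), 2) = Pow(Add(Pow(Add(240, Add(Rational(19, 2), Mul(-5, Rational(1, 4)))), -1), Add(-11, 11)), 2) = Pow(Add(Pow(Add(240, Add(Rational(19, 2), Rational(-5, 4))), -1), 0), 2) = Pow(Add(Pow(Add(240, Rational(33, 4)), -1), 0), 2) = Pow(Add(Pow(Rational(993, 4), -1), 0), 2) = Pow(Add(Rational(4, 993), 0), 2) = Pow(Rational(4, 993), 2) = Rational(16, 986049)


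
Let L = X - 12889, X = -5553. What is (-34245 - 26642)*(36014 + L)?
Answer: -1069906364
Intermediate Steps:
L = -18442 (L = -5553 - 12889 = -18442)
(-34245 - 26642)*(36014 + L) = (-34245 - 26642)*(36014 - 18442) = -60887*17572 = -1069906364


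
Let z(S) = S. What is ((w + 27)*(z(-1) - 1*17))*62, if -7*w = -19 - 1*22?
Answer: -256680/7 ≈ -36669.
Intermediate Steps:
w = 41/7 (w = -(-19 - 1*22)/7 = -(-19 - 22)/7 = -⅐*(-41) = 41/7 ≈ 5.8571)
((w + 27)*(z(-1) - 1*17))*62 = ((41/7 + 27)*(-1 - 1*17))*62 = (230*(-1 - 17)/7)*62 = ((230/7)*(-18))*62 = -4140/7*62 = -256680/7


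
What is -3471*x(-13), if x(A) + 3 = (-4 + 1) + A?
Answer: 65949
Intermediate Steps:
x(A) = -6 + A (x(A) = -3 + ((-4 + 1) + A) = -3 + (-3 + A) = -6 + A)
-3471*x(-13) = -3471*(-6 - 13) = -3471*(-19) = 65949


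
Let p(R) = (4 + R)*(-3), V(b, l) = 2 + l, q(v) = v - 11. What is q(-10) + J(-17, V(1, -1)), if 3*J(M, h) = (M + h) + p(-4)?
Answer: -79/3 ≈ -26.333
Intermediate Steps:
q(v) = -11 + v
p(R) = -12 - 3*R
J(M, h) = M/3 + h/3 (J(M, h) = ((M + h) + (-12 - 3*(-4)))/3 = ((M + h) + (-12 + 12))/3 = ((M + h) + 0)/3 = (M + h)/3 = M/3 + h/3)
q(-10) + J(-17, V(1, -1)) = (-11 - 10) + ((⅓)*(-17) + (2 - 1)/3) = -21 + (-17/3 + (⅓)*1) = -21 + (-17/3 + ⅓) = -21 - 16/3 = -79/3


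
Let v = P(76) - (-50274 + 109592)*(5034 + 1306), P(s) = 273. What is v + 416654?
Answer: -375659193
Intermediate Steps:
v = -376075847 (v = 273 - (-50274 + 109592)*(5034 + 1306) = 273 - 59318*6340 = 273 - 1*376076120 = 273 - 376076120 = -376075847)
v + 416654 = -376075847 + 416654 = -375659193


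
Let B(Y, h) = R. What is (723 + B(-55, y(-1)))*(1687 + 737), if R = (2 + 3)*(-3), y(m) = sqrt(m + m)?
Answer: 1716192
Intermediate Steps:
y(m) = sqrt(2)*sqrt(m) (y(m) = sqrt(2*m) = sqrt(2)*sqrt(m))
R = -15 (R = 5*(-3) = -15)
B(Y, h) = -15
(723 + B(-55, y(-1)))*(1687 + 737) = (723 - 15)*(1687 + 737) = 708*2424 = 1716192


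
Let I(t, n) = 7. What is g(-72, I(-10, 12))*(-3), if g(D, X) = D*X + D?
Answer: 1728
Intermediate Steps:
g(D, X) = D + D*X
g(-72, I(-10, 12))*(-3) = -72*(1 + 7)*(-3) = -72*8*(-3) = -576*(-3) = 1728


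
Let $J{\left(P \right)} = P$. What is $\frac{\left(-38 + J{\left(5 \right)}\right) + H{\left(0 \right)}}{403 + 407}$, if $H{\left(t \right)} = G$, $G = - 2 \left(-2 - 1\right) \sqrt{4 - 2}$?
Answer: $- \frac{11}{270} + \frac{\sqrt{2}}{135} \approx -0.030265$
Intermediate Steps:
$G = 6 \sqrt{2}$ ($G = \left(-2\right) \left(-3\right) \sqrt{2} = 6 \sqrt{2} \approx 8.4853$)
$H{\left(t \right)} = 6 \sqrt{2}$
$\frac{\left(-38 + J{\left(5 \right)}\right) + H{\left(0 \right)}}{403 + 407} = \frac{\left(-38 + 5\right) + 6 \sqrt{2}}{403 + 407} = \frac{-33 + 6 \sqrt{2}}{810} = \left(-33 + 6 \sqrt{2}\right) \frac{1}{810} = - \frac{11}{270} + \frac{\sqrt{2}}{135}$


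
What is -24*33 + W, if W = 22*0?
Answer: -792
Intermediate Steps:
W = 0
-24*33 + W = -24*33 + 0 = -792 + 0 = -792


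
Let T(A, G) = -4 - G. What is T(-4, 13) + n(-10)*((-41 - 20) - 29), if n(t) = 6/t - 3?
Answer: 307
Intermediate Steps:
n(t) = -3 + 6/t
T(-4, 13) + n(-10)*((-41 - 20) - 29) = (-4 - 1*13) + (-3 + 6/(-10))*((-41 - 20) - 29) = (-4 - 13) + (-3 + 6*(-⅒))*(-61 - 29) = -17 + (-3 - ⅗)*(-90) = -17 - 18/5*(-90) = -17 + 324 = 307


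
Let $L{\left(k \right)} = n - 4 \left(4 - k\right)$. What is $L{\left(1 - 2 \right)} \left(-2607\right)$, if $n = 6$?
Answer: $36498$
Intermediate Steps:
$L{\left(k \right)} = -10 + 4 k$ ($L{\left(k \right)} = 6 - 4 \left(4 - k\right) = 6 + \left(-16 + 4 k\right) = -10 + 4 k$)
$L{\left(1 - 2 \right)} \left(-2607\right) = \left(-10 + 4 \left(1 - 2\right)\right) \left(-2607\right) = \left(-10 + 4 \left(-1\right)\right) \left(-2607\right) = \left(-10 - 4\right) \left(-2607\right) = \left(-14\right) \left(-2607\right) = 36498$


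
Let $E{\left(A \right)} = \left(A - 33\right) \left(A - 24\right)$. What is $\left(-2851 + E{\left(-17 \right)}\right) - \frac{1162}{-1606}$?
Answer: $- \frac{642622}{803} \approx -800.28$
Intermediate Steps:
$E{\left(A \right)} = \left(-33 + A\right) \left(-24 + A\right)$ ($E{\left(A \right)} = \left(-33 + A\right) \left(A - 24\right) = \left(-33 + A\right) \left(-24 + A\right)$)
$\left(-2851 + E{\left(-17 \right)}\right) - \frac{1162}{-1606} = \left(-2851 + \left(792 + \left(-17\right)^{2} - -969\right)\right) - \frac{1162}{-1606} = \left(-2851 + \left(792 + 289 + 969\right)\right) - - \frac{581}{803} = \left(-2851 + 2050\right) + \frac{581}{803} = -801 + \frac{581}{803} = - \frac{642622}{803}$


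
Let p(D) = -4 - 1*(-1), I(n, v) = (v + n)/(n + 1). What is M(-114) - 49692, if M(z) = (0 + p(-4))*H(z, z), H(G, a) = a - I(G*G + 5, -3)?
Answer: -106934951/2167 ≈ -49347.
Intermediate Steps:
I(n, v) = (n + v)/(1 + n)
H(G, a) = a - (2 + G²)/(6 + G²) (H(G, a) = a - ((G*G + 5) - 3)/(1 + (G*G + 5)) = a - ((G² + 5) - 3)/(1 + (G² + 5)) = a - ((5 + G²) - 3)/(1 + (5 + G²)) = a - (2 + G²)/(6 + G²))
p(D) = -3 (p(D) = -4 + 1 = -3)
M(z) = -3*(-2 - z² + z*(6 + z²))/(6 + z²) (M(z) = (0 - 3)*((-2 - z² + z*(6 + z²))/(6 + z²)) = -3*(-2 - z² + z*(6 + z²))/(6 + z²))
M(-114) - 49692 = 3*(2 + (-114)² - 1*(-114)*(6 + (-114)²))/(6 + (-114)²) - 49692 = 3*(2 + 12996 - 1*(-114)*(6 + 12996))/(6 + 12996) - 49692 = 3*(2 + 12996 - 1*(-114)*13002)/13002 - 49692 = 3*(1/13002)*(2 + 12996 + 1482228) - 49692 = 3*(1/13002)*1495226 - 49692 = 747613/2167 - 49692 = -106934951/2167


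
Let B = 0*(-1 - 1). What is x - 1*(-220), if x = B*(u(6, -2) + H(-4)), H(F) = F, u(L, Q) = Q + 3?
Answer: 220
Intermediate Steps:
u(L, Q) = 3 + Q
B = 0 (B = 0*(-2) = 0)
x = 0 (x = 0*((3 - 2) - 4) = 0*(1 - 4) = 0*(-3) = 0)
x - 1*(-220) = 0 - 1*(-220) = 0 + 220 = 220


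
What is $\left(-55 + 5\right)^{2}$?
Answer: $2500$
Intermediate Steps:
$\left(-55 + 5\right)^{2} = \left(-50\right)^{2} = 2500$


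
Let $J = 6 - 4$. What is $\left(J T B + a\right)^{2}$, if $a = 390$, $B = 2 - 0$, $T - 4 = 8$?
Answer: $191844$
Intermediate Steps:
$T = 12$ ($T = 4 + 8 = 12$)
$J = 2$ ($J = 6 - 4 = 2$)
$B = 2$ ($B = 2 + 0 = 2$)
$\left(J T B + a\right)^{2} = \left(2 \cdot 12 \cdot 2 + 390\right)^{2} = \left(24 \cdot 2 + 390\right)^{2} = \left(48 + 390\right)^{2} = 438^{2} = 191844$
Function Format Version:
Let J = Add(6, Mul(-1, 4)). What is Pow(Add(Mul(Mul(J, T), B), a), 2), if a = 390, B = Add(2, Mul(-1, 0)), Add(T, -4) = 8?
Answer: 191844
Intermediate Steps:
T = 12 (T = Add(4, 8) = 12)
J = 2 (J = Add(6, -4) = 2)
B = 2 (B = Add(2, 0) = 2)
Pow(Add(Mul(Mul(J, T), B), a), 2) = Pow(Add(Mul(Mul(2, 12), 2), 390), 2) = Pow(Add(Mul(24, 2), 390), 2) = Pow(Add(48, 390), 2) = Pow(438, 2) = 191844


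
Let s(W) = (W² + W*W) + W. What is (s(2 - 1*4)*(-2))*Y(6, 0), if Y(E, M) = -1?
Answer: 12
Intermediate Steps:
s(W) = W + 2*W² (s(W) = (W² + W²) + W = 2*W² + W = W + 2*W²)
(s(2 - 1*4)*(-2))*Y(6, 0) = (((2 - 1*4)*(1 + 2*(2 - 1*4)))*(-2))*(-1) = (((2 - 4)*(1 + 2*(2 - 4)))*(-2))*(-1) = (-2*(1 + 2*(-2))*(-2))*(-1) = (-2*(1 - 4)*(-2))*(-1) = (-2*(-3)*(-2))*(-1) = (6*(-2))*(-1) = -12*(-1) = 12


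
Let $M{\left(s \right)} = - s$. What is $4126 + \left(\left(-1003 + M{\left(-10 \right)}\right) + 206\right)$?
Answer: $3339$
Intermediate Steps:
$4126 + \left(\left(-1003 + M{\left(-10 \right)}\right) + 206\right) = 4126 + \left(\left(-1003 - -10\right) + 206\right) = 4126 + \left(\left(-1003 + 10\right) + 206\right) = 4126 + \left(-993 + 206\right) = 4126 - 787 = 3339$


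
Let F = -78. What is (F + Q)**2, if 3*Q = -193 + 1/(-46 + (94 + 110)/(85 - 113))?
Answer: 25369481284/1252161 ≈ 20261.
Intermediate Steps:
Q = -71996/1119 (Q = (-193 + 1/(-46 + (94 + 110)/(85 - 113)))/3 = (-193 + 1/(-46 + 204/(-28)))/3 = (-193 + 1/(-46 + 204*(-1/28)))/3 = (-193 + 1/(-46 - 51/7))/3 = (-193 + 1/(-373/7))/3 = (-193 - 7/373)/3 = (1/3)*(-71996/373) = -71996/1119 ≈ -64.340)
(F + Q)**2 = (-78 - 71996/1119)**2 = (-159278/1119)**2 = 25369481284/1252161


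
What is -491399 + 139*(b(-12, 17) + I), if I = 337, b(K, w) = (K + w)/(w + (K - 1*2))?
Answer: -1332973/3 ≈ -4.4432e+5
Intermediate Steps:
b(K, w) = (K + w)/(-2 + K + w) (b(K, w) = (K + w)/(w + (K - 2)) = (K + w)/(w + (-2 + K)) = (K + w)/(-2 + K + w))
-491399 + 139*(b(-12, 17) + I) = -491399 + 139*((-12 + 17)/(-2 - 12 + 17) + 337) = -491399 + 139*(5/3 + 337) = -491399 + 139*(1016/3) = -491399 + 141224/3 = -1332973/3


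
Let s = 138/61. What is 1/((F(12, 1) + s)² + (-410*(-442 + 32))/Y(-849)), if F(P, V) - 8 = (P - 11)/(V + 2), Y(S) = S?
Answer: -9477387/812499257 ≈ -0.011664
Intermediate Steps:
F(P, V) = 8 + (-11 + P)/(2 + V) (F(P, V) = 8 + (P - 11)/(V + 2) = 8 + (-11 + P)/(2 + V))
s = 138/61 (s = 138*(1/61) = 138/61 ≈ 2.2623)
1/((F(12, 1) + s)² + (-410*(-442 + 32))/Y(-849)) = 1/(((5 + 12 + 8*1)/(2 + 1) + 138/61)² - 410*(-442 + 32)/(-849)) = 1/(((5 + 12 + 8)/3 + 138/61)² - 410*(-410)*(-1/849)) = 1/(((⅓)*25 + 138/61)² + 168100*(-1/849)) = 1/((25/3 + 138/61)² - 168100/849) = 1/((1939/183)² - 168100/849) = 1/(3759721/33489 - 168100/849) = 1/(-812499257/9477387) = -9477387/812499257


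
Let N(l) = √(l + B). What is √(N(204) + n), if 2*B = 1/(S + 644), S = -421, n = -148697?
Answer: √(-29578212452 + 446*√40579310)/446 ≈ 385.59*I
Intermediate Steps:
B = 1/446 (B = 1/(2*(-421 + 644)) = (½)/223 = (½)*(1/223) = 1/446 ≈ 0.0022422)
N(l) = √(1/446 + l) (N(l) = √(l + 1/446) = √(1/446 + l))
√(N(204) + n) = √(√(446 + 198916*204)/446 - 148697) = √(√(446 + 40578864)/446 - 148697) = √(√40579310/446 - 148697) = √(-148697 + √40579310/446)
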